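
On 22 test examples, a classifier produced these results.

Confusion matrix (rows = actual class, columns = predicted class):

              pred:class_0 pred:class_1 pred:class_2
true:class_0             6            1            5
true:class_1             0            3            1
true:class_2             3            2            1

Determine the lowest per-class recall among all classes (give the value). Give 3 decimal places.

0.167

Per-class recall (TP/(TP+FN)):
  class_0: TP=6, FN=1+5=6 → 6/12 = 0.5000
  class_1: TP=3, FN=0+1=1 → 3/4 = 0.7500
  class_2: TP=1, FN=3+2=5 → 1/6 = 0.1667
Lowest is class 'class_2' with recall = 0.167.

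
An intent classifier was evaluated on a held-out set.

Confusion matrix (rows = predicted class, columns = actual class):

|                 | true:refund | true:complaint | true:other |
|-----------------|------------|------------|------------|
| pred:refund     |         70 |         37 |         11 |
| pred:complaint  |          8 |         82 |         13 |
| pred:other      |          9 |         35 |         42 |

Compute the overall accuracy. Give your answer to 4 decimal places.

Accuracy = trace / total = (70+82+42=194) / 307 = 194/307 = 0.6319

0.6319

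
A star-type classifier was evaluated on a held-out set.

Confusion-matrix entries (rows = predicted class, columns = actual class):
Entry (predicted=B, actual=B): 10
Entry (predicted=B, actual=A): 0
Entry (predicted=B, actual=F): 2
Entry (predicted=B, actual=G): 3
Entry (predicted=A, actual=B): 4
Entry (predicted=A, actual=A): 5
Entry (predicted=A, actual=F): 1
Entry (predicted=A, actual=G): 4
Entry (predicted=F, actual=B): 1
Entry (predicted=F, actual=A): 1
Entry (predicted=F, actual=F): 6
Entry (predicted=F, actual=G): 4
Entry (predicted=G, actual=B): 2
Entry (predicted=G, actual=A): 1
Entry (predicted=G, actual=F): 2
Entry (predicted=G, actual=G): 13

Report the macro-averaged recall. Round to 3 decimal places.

0.597

Per-class recall (TP/(TP+FN)):
  B: TP=10, FN=4+1+2=7 → 10/17 = 0.5882
  A: TP=5, FN=0+1+1=2 → 5/7 = 0.7143
  F: TP=6, FN=2+1+2=5 → 6/11 = 0.5455
  G: TP=13, FN=3+4+4=11 → 13/24 = 0.5417
Macro-recall = mean = (0.5882 + 0.7143 + 0.5455 + 0.5417) / 4 = 0.597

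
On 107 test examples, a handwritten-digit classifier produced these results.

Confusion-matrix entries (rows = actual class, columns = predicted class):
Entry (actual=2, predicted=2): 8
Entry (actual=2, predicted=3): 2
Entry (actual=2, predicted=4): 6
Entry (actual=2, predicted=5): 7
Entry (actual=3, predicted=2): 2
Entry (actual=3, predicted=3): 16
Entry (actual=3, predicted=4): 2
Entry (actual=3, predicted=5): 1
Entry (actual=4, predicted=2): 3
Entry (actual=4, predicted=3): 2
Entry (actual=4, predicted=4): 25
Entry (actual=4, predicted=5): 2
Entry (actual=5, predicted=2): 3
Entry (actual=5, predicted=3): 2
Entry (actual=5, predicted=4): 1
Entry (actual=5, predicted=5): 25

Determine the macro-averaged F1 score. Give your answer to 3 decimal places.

0.667

Per-class F1 score (2·TP/(2·TP+FP+FN)):
  2: TP=8, FP=2+3+3=8, FN=2+6+7=15 → 16/39 = 0.4103
  3: TP=16, FP=2+2+2=6, FN=2+2+1=5 → 32/43 = 0.7442
  4: TP=25, FP=6+2+1=9, FN=3+2+2=7 → 50/66 = 0.7576
  5: TP=25, FP=7+1+2=10, FN=3+2+1=6 → 50/66 = 0.7576
Macro-F1 score = mean = (0.4103 + 0.7442 + 0.7576 + 0.7576) / 4 = 0.667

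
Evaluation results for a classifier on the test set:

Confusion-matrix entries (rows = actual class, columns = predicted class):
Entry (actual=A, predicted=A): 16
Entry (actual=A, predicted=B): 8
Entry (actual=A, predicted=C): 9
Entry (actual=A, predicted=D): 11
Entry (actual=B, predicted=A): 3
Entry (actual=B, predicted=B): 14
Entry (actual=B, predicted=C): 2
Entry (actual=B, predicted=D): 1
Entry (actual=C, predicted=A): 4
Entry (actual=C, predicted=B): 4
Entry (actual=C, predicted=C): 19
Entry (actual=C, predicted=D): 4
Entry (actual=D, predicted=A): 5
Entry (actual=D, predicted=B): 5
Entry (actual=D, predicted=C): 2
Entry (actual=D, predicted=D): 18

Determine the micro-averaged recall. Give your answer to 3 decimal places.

Micro-averaging pools counts across classes: ΣTP=67, ΣFP=58, ΣFN=58.
Micro-recall = TP/(TP+FN) on pooled counts = 0.536 (equals overall accuracy in single-label multiclass).

0.536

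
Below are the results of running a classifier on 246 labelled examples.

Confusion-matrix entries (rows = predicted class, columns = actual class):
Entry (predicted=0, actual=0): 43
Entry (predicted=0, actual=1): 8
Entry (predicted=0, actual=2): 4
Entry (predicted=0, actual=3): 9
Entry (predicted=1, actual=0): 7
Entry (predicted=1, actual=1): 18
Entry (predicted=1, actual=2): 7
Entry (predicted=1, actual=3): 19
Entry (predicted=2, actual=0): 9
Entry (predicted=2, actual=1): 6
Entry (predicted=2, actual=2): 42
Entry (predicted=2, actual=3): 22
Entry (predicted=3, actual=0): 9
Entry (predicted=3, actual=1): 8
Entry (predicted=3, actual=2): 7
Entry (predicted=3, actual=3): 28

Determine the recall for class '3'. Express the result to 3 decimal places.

0.359

Take TP from the diagonal, FP from the rest of the '3' prediction marginal, FN from the rest of the '3' actual marginal.
recall = TP/(TP+FN).
3: TP=28, FN=9+19+22=50 → 28/78 = 0.3590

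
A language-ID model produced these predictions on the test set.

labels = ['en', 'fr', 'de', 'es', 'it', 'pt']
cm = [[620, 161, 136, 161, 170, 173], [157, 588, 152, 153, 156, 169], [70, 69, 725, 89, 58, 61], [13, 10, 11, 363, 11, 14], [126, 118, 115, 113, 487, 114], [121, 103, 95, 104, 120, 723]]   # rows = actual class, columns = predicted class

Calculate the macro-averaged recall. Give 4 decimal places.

0.5709

Per-class recall (TP/(TP+FN)):
  en: TP=620, FN=161+136+161+170+173=801 → 620/1421 = 0.43631
  fr: TP=588, FN=157+152+153+156+169=787 → 588/1375 = 0.42764
  de: TP=725, FN=70+69+89+58+61=347 → 725/1072 = 0.67631
  es: TP=363, FN=13+10+11+11+14=59 → 363/422 = 0.86019
  it: TP=487, FN=126+118+115+113+114=586 → 487/1073 = 0.45387
  pt: TP=723, FN=121+103+95+104+120=543 → 723/1266 = 0.57109
Macro-recall = mean = (0.43631 + 0.42764 + 0.67631 + 0.86019 + 0.45387 + 0.57109) / 6 = 0.5709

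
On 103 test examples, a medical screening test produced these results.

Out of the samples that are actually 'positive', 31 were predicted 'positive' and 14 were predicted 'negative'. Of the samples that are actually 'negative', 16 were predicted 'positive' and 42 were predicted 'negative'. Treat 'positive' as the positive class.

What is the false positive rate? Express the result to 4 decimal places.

FPR = FP/(FP+TN) = 16/(16+42) = 0.2759

0.2759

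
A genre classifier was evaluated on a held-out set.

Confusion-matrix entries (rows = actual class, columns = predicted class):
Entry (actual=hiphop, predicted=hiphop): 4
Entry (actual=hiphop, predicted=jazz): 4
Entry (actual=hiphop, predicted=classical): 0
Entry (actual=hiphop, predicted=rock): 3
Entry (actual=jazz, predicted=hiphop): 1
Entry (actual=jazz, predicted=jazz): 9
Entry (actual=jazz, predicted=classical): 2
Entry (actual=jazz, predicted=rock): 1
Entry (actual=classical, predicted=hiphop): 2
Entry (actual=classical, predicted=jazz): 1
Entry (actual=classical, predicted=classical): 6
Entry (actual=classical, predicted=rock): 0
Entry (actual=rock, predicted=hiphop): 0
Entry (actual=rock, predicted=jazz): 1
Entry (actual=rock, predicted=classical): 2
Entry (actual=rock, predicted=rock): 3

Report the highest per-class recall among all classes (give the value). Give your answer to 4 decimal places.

0.6923

Per-class recall (TP/(TP+FN)):
  hiphop: TP=4, FN=4+0+3=7 → 4/11 = 0.36364
  jazz: TP=9, FN=1+2+1=4 → 9/13 = 0.69231
  classical: TP=6, FN=2+1+0=3 → 6/9 = 0.66667
  rock: TP=3, FN=0+1+2=3 → 3/6 = 0.50000
Highest is class 'jazz' with recall = 0.6923.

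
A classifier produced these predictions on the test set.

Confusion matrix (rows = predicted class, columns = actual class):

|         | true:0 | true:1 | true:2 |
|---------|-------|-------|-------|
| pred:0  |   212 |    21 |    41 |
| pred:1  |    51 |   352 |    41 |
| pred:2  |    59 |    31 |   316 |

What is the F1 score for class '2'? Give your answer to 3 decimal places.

F1 score = 2·TP/(2·TP+FP+FN).
2: TP=316, FP=59+31=90, FN=41+41=82 → 632/804 = 0.7861

0.786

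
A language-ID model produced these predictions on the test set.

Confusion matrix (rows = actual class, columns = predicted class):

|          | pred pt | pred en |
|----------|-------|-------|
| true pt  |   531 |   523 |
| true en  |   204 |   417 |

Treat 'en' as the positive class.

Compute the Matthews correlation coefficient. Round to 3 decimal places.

0.171

MCC = (TP·TN − FP·FN) / √((TP+FP)(TP+FN)(TN+FP)(TN+FN))
Numerator = 417·531 − 523·204 = 114735
Denominator = √(940·621·1054·735) = √452217540600 = 672471.2192
MCC = 114735 / 672471.2192 = 0.171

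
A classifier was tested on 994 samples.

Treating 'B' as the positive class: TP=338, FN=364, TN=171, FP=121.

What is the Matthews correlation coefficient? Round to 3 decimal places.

0.061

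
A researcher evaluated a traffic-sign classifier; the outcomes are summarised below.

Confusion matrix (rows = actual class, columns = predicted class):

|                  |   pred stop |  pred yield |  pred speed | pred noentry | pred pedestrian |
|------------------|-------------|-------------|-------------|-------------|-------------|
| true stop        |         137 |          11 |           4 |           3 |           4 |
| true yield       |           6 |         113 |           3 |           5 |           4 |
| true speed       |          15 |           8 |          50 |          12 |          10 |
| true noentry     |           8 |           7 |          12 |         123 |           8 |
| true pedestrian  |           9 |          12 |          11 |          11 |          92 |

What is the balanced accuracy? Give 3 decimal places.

Balanced accuracy = mean of per-class recall.
  stop: recall = 137/159 = 0.8616
  yield: recall = 113/131 = 0.8626
  speed: recall = 50/95 = 0.5263
  noentry: recall = 123/158 = 0.7785
  pedestrian: recall = 92/135 = 0.6815
Mean = (0.8616 + 0.8626 + 0.5263 + 0.7785 + 0.6815) / 5 = 0.742

0.742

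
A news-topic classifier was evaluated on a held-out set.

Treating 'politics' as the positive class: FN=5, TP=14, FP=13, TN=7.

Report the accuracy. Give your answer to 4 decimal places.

0.5385

Accuracy = (TP+TN)/N = (14+7)/39 = 0.5385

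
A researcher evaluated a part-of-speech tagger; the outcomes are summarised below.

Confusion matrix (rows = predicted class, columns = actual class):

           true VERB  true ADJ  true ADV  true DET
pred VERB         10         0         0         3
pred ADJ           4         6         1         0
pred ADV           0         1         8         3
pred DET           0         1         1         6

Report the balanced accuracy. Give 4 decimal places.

0.6911

Balanced accuracy = mean of per-class recall.
  VERB: recall = 10/14 = 0.71429
  ADJ: recall = 6/8 = 0.75000
  ADV: recall = 8/10 = 0.80000
  DET: recall = 6/12 = 0.50000
Mean = (0.71429 + 0.75000 + 0.80000 + 0.50000) / 4 = 0.6911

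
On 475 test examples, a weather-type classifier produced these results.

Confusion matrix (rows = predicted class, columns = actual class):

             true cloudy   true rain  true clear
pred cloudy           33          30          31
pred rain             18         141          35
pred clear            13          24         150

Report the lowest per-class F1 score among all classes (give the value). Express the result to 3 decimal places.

Per-class F1 score (2·TP/(2·TP+FP+FN)):
  cloudy: TP=33, FP=30+31=61, FN=18+13=31 → 66/158 = 0.4177
  rain: TP=141, FP=18+35=53, FN=30+24=54 → 282/389 = 0.7249
  clear: TP=150, FP=13+24=37, FN=31+35=66 → 300/403 = 0.7444
Lowest is class 'cloudy' with F1 score = 0.418.

0.418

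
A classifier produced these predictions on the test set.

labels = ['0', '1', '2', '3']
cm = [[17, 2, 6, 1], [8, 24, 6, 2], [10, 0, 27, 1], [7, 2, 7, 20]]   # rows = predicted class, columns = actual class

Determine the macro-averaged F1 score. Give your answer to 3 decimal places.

0.629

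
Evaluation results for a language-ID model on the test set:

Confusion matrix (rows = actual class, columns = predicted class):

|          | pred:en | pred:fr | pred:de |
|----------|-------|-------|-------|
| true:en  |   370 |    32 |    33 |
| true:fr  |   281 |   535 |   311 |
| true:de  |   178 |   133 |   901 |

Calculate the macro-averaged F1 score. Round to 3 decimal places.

Per-class F1 score (2·TP/(2·TP+FP+FN)):
  en: TP=370, FP=281+178=459, FN=32+33=65 → 740/1264 = 0.5854
  fr: TP=535, FP=32+133=165, FN=281+311=592 → 1070/1827 = 0.5857
  de: TP=901, FP=33+311=344, FN=178+133=311 → 1802/2457 = 0.7334
Macro-F1 score = mean = (0.5854 + 0.5857 + 0.7334) / 3 = 0.635

0.635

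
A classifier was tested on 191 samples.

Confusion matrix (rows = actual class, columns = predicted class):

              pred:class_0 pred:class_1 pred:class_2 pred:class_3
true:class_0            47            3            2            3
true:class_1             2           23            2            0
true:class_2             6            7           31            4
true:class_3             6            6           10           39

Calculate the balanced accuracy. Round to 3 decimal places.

Balanced accuracy = mean of per-class recall.
  class_0: recall = 47/55 = 0.8545
  class_1: recall = 23/27 = 0.8519
  class_2: recall = 31/48 = 0.6458
  class_3: recall = 39/61 = 0.6393
Mean = (0.8545 + 0.8519 + 0.6458 + 0.6393) / 4 = 0.748

0.748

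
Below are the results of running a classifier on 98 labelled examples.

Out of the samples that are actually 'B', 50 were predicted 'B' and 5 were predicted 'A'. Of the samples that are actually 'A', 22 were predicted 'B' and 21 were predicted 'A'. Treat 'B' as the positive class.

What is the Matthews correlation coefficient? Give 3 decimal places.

0.447

MCC = (TP·TN − FP·FN) / √((TP+FP)(TP+FN)(TN+FP)(TN+FN))
Numerator = 50·21 − 22·5 = 940
Denominator = √(72·55·43·26) = √4427280 = 2104.1103
MCC = 940 / 2104.1103 = 0.447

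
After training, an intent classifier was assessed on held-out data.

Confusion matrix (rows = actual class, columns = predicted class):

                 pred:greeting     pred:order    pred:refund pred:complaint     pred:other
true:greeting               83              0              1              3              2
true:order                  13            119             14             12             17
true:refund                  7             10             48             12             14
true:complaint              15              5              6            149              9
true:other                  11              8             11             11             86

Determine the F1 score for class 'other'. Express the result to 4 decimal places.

One-vs-rest for 'other': TP = diagonal; FP = other classes predicted 'other'; FN = 'other' predicted as other.
F1 score = 2·TP/(2·TP+FP+FN).
other: TP=86, FP=2+17+14+9=42, FN=11+8+11+11=41 → 172/255 = 0.67451

0.6745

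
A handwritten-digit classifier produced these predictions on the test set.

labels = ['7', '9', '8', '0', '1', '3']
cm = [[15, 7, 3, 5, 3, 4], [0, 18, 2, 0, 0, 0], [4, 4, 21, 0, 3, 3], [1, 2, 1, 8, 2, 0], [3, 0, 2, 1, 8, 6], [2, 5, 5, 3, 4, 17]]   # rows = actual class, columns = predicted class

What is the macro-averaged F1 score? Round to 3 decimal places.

Per-class F1 score (2·TP/(2·TP+FP+FN)):
  7: TP=15, FP=0+4+1+3+2=10, FN=7+3+5+3+4=22 → 30/62 = 0.4839
  9: TP=18, FP=7+4+2+0+5=18, FN=0+2+0+0+0=2 → 36/56 = 0.6429
  8: TP=21, FP=3+2+1+2+5=13, FN=4+4+0+3+3=14 → 42/69 = 0.6087
  0: TP=8, FP=5+0+0+1+3=9, FN=1+2+1+2+0=6 → 16/31 = 0.5161
  1: TP=8, FP=3+0+3+2+4=12, FN=3+0+2+1+6=12 → 16/40 = 0.4000
  3: TP=17, FP=4+0+3+0+6=13, FN=2+5+5+3+4=19 → 34/66 = 0.5152
Macro-F1 score = mean = (0.4839 + 0.6429 + 0.6087 + 0.5161 + 0.4000 + 0.5152) / 6 = 0.528

0.528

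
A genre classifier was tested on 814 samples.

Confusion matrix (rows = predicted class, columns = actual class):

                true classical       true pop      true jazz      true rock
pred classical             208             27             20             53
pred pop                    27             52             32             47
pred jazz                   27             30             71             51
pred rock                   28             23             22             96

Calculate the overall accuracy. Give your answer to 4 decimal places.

0.5246

Accuracy = trace / total = (208+52+71+96=427) / 814 = 427/814 = 0.5246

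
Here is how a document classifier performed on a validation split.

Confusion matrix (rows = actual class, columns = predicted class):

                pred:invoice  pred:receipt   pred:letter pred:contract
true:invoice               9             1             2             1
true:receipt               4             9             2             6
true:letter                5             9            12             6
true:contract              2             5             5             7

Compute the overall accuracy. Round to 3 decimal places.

0.435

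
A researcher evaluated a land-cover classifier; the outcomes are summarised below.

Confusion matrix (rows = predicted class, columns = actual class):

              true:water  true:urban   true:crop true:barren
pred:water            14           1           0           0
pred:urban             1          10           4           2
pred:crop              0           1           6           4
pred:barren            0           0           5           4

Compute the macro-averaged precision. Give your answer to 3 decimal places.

Per-class precision (TP/(TP+FP)):
  water: TP=14, FP=1+0+0=1 → 14/15 = 0.9333
  urban: TP=10, FP=1+4+2=7 → 10/17 = 0.5882
  crop: TP=6, FP=0+1+4=5 → 6/11 = 0.5455
  barren: TP=4, FP=0+0+5=5 → 4/9 = 0.4444
Macro-precision = mean = (0.9333 + 0.5882 + 0.5455 + 0.4444) / 4 = 0.628

0.628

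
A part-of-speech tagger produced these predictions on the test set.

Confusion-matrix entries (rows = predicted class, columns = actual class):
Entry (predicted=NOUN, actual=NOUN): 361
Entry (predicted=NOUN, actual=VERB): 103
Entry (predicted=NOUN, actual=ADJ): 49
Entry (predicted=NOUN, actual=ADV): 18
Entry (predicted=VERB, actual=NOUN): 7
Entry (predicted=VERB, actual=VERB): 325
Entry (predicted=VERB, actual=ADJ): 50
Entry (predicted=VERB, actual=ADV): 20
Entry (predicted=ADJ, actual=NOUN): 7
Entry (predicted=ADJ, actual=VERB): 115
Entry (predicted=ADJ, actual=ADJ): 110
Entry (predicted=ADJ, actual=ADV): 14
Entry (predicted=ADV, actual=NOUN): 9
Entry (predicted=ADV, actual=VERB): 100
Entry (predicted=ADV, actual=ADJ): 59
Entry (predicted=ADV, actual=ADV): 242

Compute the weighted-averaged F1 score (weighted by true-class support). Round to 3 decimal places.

Per-class F1 score (2·TP/(2·TP+FP+FN)):
  NOUN: TP=361, FP=103+49+18=170, FN=7+7+9=23 → 722/915 = 0.7891
  VERB: TP=325, FP=7+50+20=77, FN=103+115+100=318 → 650/1045 = 0.6220
  ADJ: TP=110, FP=7+115+14=136, FN=49+50+59=158 → 220/514 = 0.4280
  ADV: TP=242, FP=9+100+59=168, FN=18+20+14=52 → 484/704 = 0.6875
Weighted-F1 score = Σ (supportᵢ/N)·F1 scoreᵢ with N=1589: (384/1589)·0.7891 + (643/1589)·0.6220 + (268/1589)·0.4280 + (294/1589)·0.6875 = 0.642

0.642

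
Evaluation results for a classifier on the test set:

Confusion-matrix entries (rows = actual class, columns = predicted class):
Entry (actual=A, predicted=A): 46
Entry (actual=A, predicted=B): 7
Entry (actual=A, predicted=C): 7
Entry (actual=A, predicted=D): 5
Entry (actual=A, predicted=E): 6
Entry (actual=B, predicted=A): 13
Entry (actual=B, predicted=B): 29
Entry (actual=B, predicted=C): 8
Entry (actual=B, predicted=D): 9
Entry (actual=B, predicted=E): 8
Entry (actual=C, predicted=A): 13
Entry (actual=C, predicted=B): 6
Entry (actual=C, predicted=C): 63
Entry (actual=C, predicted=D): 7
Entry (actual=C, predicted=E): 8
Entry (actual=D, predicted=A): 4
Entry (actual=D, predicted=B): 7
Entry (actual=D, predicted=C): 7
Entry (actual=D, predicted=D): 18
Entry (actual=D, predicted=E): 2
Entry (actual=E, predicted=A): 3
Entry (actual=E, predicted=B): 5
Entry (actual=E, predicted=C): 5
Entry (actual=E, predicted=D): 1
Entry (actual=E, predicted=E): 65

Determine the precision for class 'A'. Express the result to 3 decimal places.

precision = TP/(TP+FP).
A: TP=46, FP=13+13+4+3=33 → 46/79 = 0.5823

0.582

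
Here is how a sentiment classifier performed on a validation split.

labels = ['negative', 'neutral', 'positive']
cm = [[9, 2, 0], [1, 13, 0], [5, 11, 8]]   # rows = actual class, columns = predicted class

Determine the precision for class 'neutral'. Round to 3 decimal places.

0.500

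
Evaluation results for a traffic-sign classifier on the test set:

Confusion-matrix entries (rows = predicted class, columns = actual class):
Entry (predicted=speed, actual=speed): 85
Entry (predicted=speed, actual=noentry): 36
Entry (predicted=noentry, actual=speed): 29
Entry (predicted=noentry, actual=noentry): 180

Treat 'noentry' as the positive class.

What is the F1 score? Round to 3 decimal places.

0.847

Precision = TP/(TP+FP) = 180/209 = 0.8612
Recall = TP/(TP+FN) = 180/216 = 0.8333
F1 = 2·TP/(2·TP+FP+FN) = 360/425 = 0.847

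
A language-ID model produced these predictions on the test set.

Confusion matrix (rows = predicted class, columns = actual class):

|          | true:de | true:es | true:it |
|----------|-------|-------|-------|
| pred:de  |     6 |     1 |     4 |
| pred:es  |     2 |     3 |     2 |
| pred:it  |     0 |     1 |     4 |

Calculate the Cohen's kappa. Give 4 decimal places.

0.3539

Observed agreement pₒ = trace/N = 13/23 = 0.56522
Expected agreement pₑ = Σ (rowᵢ·colᵢ)/N² = (8·11 + 5·7 + 10·5)/23² = 0.32703
κ = (pₒ − pₑ)/(1 − pₑ) = (0.56522 − 0.32703)/(1 − 0.32703) = 0.3539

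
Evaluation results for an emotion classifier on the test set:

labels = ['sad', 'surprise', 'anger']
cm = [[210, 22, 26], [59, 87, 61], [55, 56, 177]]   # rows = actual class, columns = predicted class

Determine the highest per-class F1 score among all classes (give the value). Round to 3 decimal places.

Per-class F1 score (2·TP/(2·TP+FP+FN)):
  sad: TP=210, FP=59+55=114, FN=22+26=48 → 420/582 = 0.7216
  surprise: TP=87, FP=22+56=78, FN=59+61=120 → 174/372 = 0.4677
  anger: TP=177, FP=26+61=87, FN=55+56=111 → 354/552 = 0.6413
Highest is class 'sad' with F1 score = 0.722.

0.722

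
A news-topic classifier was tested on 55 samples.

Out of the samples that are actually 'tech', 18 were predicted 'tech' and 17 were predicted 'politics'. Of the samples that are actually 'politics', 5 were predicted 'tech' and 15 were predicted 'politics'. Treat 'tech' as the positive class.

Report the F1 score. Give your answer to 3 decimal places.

0.621

Precision = TP/(TP+FP) = 18/23 = 0.7826
Recall = TP/(TP+FN) = 18/35 = 0.5143
F1 = 2·TP/(2·TP+FP+FN) = 36/58 = 0.621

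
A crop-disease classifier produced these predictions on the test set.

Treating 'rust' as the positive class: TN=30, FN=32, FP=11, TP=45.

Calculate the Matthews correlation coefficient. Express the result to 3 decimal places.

MCC = (TP·TN − FP·FN) / √((TP+FP)(TP+FN)(TN+FP)(TN+FN))
Numerator = 45·30 − 11·32 = 998
Denominator = √(56·77·41·62) = √10961104 = 3310.7558
MCC = 998 / 3310.7558 = 0.301

0.301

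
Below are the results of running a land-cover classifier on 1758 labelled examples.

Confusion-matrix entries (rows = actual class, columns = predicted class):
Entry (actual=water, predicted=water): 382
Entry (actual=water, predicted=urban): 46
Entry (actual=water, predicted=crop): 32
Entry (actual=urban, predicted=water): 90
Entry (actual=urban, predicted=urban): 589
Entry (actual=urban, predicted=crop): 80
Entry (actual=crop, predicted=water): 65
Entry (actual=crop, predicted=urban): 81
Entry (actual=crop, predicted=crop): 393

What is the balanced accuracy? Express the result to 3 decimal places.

Balanced accuracy = mean of per-class recall.
  water: recall = 382/460 = 0.8304
  urban: recall = 589/759 = 0.7760
  crop: recall = 393/539 = 0.7291
Mean = (0.8304 + 0.7760 + 0.7291) / 3 = 0.779

0.779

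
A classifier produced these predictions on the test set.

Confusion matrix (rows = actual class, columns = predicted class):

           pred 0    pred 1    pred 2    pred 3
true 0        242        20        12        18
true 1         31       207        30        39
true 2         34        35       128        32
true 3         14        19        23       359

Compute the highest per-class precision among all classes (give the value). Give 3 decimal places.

Per-class precision (TP/(TP+FP)):
  0: TP=242, FP=31+34+14=79 → 242/321 = 0.7539
  1: TP=207, FP=20+35+19=74 → 207/281 = 0.7367
  2: TP=128, FP=12+30+23=65 → 128/193 = 0.6632
  3: TP=359, FP=18+39+32=89 → 359/448 = 0.8013
Highest is class '3' with precision = 0.801.

0.801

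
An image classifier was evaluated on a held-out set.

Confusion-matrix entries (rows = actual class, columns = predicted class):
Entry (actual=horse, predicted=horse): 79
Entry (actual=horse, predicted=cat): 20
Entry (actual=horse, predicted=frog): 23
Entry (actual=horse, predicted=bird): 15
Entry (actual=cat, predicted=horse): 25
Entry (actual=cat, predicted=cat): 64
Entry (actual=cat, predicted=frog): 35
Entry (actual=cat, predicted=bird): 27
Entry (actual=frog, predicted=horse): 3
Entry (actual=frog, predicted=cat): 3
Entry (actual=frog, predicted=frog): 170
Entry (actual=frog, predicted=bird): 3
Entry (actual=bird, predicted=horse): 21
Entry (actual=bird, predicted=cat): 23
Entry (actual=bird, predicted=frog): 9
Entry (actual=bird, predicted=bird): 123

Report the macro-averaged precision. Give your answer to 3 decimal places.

0.662

Per-class precision (TP/(TP+FP)):
  horse: TP=79, FP=25+3+21=49 → 79/128 = 0.6172
  cat: TP=64, FP=20+3+23=46 → 64/110 = 0.5818
  frog: TP=170, FP=23+35+9=67 → 170/237 = 0.7173
  bird: TP=123, FP=15+27+3=45 → 123/168 = 0.7321
Macro-precision = mean = (0.6172 + 0.5818 + 0.7173 + 0.7321) / 4 = 0.662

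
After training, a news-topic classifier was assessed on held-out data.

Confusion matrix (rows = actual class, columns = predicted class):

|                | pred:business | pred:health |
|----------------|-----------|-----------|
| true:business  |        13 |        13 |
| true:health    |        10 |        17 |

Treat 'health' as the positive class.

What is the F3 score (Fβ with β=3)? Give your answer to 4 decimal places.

0.6227

Fβ = (1+β²)·TP / ((1+β²)·TP + β²·FN + FP), with β²=9
= 10·17 / (10·17 + 9·10 + 13) = 0.6227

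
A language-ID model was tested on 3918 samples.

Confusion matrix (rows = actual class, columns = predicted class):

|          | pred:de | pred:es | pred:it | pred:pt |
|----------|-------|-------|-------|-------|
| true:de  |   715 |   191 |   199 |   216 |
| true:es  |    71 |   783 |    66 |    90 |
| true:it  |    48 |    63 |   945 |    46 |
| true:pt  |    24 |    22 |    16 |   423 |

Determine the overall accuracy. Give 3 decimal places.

Accuracy = trace / total = (715+783+945+423=2866) / 3918 = 2866/3918 = 0.731

0.731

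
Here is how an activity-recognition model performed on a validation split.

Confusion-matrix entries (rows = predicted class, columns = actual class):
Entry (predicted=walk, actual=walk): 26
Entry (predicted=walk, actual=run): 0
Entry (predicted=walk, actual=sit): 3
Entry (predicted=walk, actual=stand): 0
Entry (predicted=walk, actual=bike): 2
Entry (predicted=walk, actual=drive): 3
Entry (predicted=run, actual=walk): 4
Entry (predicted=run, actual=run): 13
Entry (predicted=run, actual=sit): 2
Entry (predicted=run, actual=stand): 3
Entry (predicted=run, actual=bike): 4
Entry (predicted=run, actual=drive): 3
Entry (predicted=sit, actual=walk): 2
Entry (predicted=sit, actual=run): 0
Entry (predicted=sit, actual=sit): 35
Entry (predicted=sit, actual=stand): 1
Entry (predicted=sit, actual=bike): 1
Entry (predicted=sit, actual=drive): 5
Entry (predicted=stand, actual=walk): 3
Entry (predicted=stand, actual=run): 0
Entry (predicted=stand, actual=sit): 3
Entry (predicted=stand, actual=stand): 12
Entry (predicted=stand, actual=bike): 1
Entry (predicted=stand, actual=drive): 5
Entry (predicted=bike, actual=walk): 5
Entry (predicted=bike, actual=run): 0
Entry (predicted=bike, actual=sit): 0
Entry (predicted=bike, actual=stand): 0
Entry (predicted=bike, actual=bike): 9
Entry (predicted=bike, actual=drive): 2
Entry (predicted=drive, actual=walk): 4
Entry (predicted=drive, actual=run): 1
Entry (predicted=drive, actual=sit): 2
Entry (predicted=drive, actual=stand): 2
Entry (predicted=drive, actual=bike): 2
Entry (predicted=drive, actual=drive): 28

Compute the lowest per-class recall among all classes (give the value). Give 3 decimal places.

0.474

Per-class recall (TP/(TP+FN)):
  walk: TP=26, FN=4+2+3+5+4=18 → 26/44 = 0.5909
  run: TP=13, FN=0+0+0+0+1=1 → 13/14 = 0.9286
  sit: TP=35, FN=3+2+3+0+2=10 → 35/45 = 0.7778
  stand: TP=12, FN=0+3+1+0+2=6 → 12/18 = 0.6667
  bike: TP=9, FN=2+4+1+1+2=10 → 9/19 = 0.4737
  drive: TP=28, FN=3+3+5+5+2=18 → 28/46 = 0.6087
Lowest is class 'bike' with recall = 0.474.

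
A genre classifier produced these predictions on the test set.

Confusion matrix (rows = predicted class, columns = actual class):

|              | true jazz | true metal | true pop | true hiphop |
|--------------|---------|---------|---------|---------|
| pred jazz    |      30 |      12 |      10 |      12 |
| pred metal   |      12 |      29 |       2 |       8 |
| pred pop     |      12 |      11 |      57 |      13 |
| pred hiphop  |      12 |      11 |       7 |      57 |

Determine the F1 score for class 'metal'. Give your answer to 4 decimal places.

0.5088

Take TP from the diagonal, FP from the rest of the 'metal' prediction marginal, FN from the rest of the 'metal' actual marginal.
F1 score = 2·TP/(2·TP+FP+FN).
metal: TP=29, FP=12+2+8=22, FN=12+11+11=34 → 58/114 = 0.50877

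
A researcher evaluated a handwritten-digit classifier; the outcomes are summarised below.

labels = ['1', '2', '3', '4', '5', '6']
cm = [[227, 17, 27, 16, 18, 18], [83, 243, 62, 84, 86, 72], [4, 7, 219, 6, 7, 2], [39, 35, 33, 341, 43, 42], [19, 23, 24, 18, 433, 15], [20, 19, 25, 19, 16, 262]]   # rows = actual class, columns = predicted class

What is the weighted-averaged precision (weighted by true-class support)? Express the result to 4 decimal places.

Per-class precision (TP/(TP+FP)):
  1: TP=227, FP=83+4+39+19+20=165 → 227/392 = 0.57908
  2: TP=243, FP=17+7+35+23+19=101 → 243/344 = 0.70640
  3: TP=219, FP=27+62+33+24+25=171 → 219/390 = 0.56154
  4: TP=341, FP=16+84+6+18+19=143 → 341/484 = 0.70455
  5: TP=433, FP=18+86+7+43+16=170 → 433/603 = 0.71808
  6: TP=262, FP=18+72+2+42+15=149 → 262/411 = 0.63747
Weighted-precision = Σ (supportᵢ/N)·precisionᵢ with N=2624: (323/2624)·0.57908 + (630/2624)·0.70640 + (245/2624)·0.56154 + (533/2624)·0.70455 + (532/2624)·0.71808 + (361/2624)·0.63747 = 0.6697

0.6697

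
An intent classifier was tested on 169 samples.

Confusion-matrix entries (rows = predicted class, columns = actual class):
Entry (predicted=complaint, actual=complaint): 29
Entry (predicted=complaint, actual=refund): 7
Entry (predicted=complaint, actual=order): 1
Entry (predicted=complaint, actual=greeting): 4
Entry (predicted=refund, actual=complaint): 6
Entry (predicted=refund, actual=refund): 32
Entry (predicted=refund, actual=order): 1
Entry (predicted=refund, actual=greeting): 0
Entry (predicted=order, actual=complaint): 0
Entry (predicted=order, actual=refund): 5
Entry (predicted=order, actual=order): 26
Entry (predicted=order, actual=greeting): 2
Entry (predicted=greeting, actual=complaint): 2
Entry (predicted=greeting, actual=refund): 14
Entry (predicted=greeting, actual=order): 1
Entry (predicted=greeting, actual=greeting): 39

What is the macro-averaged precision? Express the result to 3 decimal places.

Per-class precision (TP/(TP+FP)):
  complaint: TP=29, FP=7+1+4=12 → 29/41 = 0.7073
  refund: TP=32, FP=6+1+0=7 → 32/39 = 0.8205
  order: TP=26, FP=0+5+2=7 → 26/33 = 0.7879
  greeting: TP=39, FP=2+14+1=17 → 39/56 = 0.6964
Macro-precision = mean = (0.7073 + 0.8205 + 0.7879 + 0.6964) / 4 = 0.753

0.753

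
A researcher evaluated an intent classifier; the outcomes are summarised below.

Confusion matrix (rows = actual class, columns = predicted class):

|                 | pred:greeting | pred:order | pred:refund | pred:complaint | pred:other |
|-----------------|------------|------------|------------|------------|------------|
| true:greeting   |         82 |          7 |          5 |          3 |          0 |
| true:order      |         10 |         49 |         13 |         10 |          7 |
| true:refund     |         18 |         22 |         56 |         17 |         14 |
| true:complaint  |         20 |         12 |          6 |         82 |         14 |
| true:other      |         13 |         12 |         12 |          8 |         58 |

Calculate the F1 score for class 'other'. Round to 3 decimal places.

0.592

One-vs-rest for 'other': TP = diagonal; FP = other classes predicted 'other'; FN = 'other' predicted as other.
F1 score = 2·TP/(2·TP+FP+FN).
other: TP=58, FP=0+7+14+14=35, FN=13+12+12+8=45 → 116/196 = 0.5918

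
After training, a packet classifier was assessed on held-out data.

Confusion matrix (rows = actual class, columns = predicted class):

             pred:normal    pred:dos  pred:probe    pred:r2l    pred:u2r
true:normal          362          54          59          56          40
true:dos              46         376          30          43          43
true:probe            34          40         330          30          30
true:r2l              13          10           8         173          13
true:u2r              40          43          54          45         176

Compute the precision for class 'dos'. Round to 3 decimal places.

0.719

Take TP from the diagonal, FP from the rest of the 'dos' prediction marginal, FN from the rest of the 'dos' actual marginal.
precision = TP/(TP+FP).
dos: TP=376, FP=54+40+10+43=147 → 376/523 = 0.7189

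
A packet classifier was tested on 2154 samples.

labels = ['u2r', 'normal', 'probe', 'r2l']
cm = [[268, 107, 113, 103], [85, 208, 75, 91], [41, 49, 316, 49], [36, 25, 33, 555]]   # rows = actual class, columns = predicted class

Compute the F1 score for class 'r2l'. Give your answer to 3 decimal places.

0.767

Take TP from the diagonal, FP from the rest of the 'r2l' prediction marginal, FN from the rest of the 'r2l' actual marginal.
F1 score = 2·TP/(2·TP+FP+FN).
r2l: TP=555, FP=103+91+49=243, FN=36+25+33=94 → 1110/1447 = 0.7671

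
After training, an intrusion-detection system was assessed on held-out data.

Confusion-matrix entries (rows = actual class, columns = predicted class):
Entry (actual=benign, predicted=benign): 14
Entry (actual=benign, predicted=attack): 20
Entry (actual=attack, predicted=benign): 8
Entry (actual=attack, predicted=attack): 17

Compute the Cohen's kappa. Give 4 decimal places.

0.0863

Observed agreement pₒ = trace/N = 31/59 = 0.52542
Expected agreement pₑ = Σ (rowᵢ·colᵢ)/N² = (34·22 + 25·37)/59² = 0.48061
κ = (pₒ − pₑ)/(1 − pₑ) = (0.52542 − 0.48061)/(1 − 0.48061) = 0.0863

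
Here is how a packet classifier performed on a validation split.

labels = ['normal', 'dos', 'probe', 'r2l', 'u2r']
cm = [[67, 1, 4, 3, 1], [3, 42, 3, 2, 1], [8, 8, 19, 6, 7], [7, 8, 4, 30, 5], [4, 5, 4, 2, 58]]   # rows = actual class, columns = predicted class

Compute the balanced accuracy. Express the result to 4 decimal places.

0.6902

Balanced accuracy = mean of per-class recall.
  normal: recall = 67/76 = 0.88158
  dos: recall = 42/51 = 0.82353
  probe: recall = 19/48 = 0.39583
  r2l: recall = 30/54 = 0.55556
  u2r: recall = 58/73 = 0.79452
Mean = (0.88158 + 0.82353 + 0.39583 + 0.55556 + 0.79452) / 5 = 0.6902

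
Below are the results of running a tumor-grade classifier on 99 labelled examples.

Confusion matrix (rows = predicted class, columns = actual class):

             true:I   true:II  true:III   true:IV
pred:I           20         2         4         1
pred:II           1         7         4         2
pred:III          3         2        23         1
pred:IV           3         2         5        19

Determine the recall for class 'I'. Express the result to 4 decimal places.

0.7407

Treat 'I' as positive and all other classes as negative.
recall = TP/(TP+FN).
I: TP=20, FN=1+3+3=7 → 20/27 = 0.74074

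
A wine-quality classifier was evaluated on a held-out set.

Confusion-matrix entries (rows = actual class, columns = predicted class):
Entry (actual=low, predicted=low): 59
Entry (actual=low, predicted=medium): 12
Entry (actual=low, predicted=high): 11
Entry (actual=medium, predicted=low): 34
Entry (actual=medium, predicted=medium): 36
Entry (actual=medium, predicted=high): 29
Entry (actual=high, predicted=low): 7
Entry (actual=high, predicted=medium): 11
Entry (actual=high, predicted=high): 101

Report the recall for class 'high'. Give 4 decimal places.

recall = TP/(TP+FN).
high: TP=101, FN=7+11=18 → 101/119 = 0.84874

0.8487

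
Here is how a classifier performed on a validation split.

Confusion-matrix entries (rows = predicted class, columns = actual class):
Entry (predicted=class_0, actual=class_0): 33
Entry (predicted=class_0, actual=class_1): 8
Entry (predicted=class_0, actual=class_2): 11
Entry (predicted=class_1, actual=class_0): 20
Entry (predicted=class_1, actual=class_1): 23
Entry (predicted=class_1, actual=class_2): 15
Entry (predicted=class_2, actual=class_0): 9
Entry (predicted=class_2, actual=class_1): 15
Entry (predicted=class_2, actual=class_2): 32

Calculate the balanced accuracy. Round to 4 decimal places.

0.5280

Balanced accuracy = mean of per-class recall.
  class_0: recall = 33/62 = 0.53226
  class_1: recall = 23/46 = 0.50000
  class_2: recall = 32/58 = 0.55172
Mean = (0.53226 + 0.50000 + 0.55172) / 3 = 0.5280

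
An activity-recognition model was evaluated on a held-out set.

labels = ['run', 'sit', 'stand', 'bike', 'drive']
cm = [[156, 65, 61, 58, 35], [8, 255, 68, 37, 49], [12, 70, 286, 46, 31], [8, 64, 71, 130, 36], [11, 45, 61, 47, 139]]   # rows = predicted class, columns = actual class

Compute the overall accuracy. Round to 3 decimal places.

0.522

Accuracy = trace / total = (156+255+286+130+139=966) / 1849 = 966/1849 = 0.522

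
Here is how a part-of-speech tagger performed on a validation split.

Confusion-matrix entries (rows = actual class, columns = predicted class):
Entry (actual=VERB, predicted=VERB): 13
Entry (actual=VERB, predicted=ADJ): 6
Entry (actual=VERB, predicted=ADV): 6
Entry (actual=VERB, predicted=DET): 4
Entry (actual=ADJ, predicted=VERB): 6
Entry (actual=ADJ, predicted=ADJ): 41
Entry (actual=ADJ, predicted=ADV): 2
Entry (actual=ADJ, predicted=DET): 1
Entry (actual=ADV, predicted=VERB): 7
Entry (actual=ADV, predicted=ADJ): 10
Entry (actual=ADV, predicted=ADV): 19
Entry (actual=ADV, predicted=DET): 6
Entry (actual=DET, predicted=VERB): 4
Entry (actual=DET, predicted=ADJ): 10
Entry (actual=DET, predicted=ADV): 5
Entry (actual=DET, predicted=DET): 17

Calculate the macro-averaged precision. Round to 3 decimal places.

0.562

Per-class precision (TP/(TP+FP)):
  VERB: TP=13, FP=6+7+4=17 → 13/30 = 0.4333
  ADJ: TP=41, FP=6+10+10=26 → 41/67 = 0.6119
  ADV: TP=19, FP=6+2+5=13 → 19/32 = 0.5938
  DET: TP=17, FP=4+1+6=11 → 17/28 = 0.6071
Macro-precision = mean = (0.4333 + 0.6119 + 0.5938 + 0.6071) / 4 = 0.562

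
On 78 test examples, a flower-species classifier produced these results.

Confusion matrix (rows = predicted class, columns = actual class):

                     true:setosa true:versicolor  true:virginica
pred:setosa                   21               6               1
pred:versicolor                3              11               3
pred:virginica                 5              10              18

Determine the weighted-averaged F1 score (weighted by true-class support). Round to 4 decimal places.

0.6316

Per-class F1 score (2·TP/(2·TP+FP+FN)):
  setosa: TP=21, FP=6+1=7, FN=3+5=8 → 42/57 = 0.73684
  versicolor: TP=11, FP=3+3=6, FN=6+10=16 → 22/44 = 0.50000
  virginica: TP=18, FP=5+10=15, FN=1+3=4 → 36/55 = 0.65455
Weighted-F1 score = Σ (supportᵢ/N)·F1 scoreᵢ with N=78: (29/78)·0.73684 + (27/78)·0.50000 + (22/78)·0.65455 = 0.6316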